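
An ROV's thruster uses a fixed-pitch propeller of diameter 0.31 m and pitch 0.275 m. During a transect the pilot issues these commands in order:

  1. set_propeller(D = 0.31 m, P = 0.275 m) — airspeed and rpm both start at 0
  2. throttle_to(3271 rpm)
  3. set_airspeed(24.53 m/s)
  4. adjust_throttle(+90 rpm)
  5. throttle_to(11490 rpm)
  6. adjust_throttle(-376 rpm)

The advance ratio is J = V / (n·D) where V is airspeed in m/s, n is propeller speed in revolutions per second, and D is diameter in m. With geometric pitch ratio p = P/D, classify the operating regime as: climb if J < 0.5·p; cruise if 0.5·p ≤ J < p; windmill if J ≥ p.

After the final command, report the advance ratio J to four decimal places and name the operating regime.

set_propeller: D = 0.31 m, P = 0.275 m (p = P/D = 0.887097); state ← (V=0, rpm=0)
throttle_to(3271): rpm ← 3271
set_airspeed(24.53): V ← 24.53 m/s
adjust_throttle(+90): rpm ← 3271 +90 = 3361
throttle_to(11490): rpm ← 11490
adjust_throttle(-376): rpm ← 11490 -376 = 11114
final state: V = 24.53 m/s, rpm = 11114 → n = rpm/60 = 185.233333 rev/s
J = V / (n·D) = 24.53 / (185.233333 × 0.31) = 0.427186
regime bands: climb J<0.4435 | cruise [0.4435, 0.8871) | windmill J≥0.8871
J = 0.4272 → climb

J = 0.4272, regime = climb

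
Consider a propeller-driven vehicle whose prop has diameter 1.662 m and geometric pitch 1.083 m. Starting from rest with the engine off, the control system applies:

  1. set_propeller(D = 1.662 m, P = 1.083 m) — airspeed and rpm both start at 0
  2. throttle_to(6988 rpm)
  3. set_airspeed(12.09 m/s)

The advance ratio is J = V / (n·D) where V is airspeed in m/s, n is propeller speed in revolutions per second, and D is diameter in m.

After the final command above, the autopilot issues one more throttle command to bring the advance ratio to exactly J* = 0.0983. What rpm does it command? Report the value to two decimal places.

set_propeller: D = 1.662 m, P = 1.083 m (p = P/D = 0.651625); state ← (V=0, rpm=0)
throttle_to(6988): rpm ← 6988
set_airspeed(12.09): V ← 12.09 m/s
final state: V = 12.09 m/s, rpm = 6988 → n = rpm/60 = 116.466667 rev/s
target J* = 0.0983; solve J* = V/(n·D) for n: n = V/(J*·D) = 12.09/(0.0983 × 1.662) = 74.001711 rev/s
rpm = 60·n = 4440.102684

rpm = 4440.10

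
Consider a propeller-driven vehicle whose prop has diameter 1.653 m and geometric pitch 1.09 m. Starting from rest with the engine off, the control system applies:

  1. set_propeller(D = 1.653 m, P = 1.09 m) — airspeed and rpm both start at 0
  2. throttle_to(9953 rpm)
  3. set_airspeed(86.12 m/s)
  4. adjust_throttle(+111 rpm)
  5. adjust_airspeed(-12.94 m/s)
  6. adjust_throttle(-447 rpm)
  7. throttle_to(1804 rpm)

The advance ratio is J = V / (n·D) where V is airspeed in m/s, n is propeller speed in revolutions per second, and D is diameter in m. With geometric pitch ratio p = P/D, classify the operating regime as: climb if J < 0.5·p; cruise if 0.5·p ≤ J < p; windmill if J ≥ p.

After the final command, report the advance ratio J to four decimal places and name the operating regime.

J = 1.4724, regime = windmill

set_propeller: D = 1.653 m, P = 1.09 m (p = P/D = 0.659407); state ← (V=0, rpm=0)
throttle_to(9953): rpm ← 9953
set_airspeed(86.12): V ← 86.12 m/s
adjust_throttle(+111): rpm ← 9953 +111 = 10064
adjust_airspeed(-12.94): V ← 86.12 -12.94 = 73.18 m/s
adjust_throttle(-447): rpm ← 10064 -447 = 9617
throttle_to(1804): rpm ← 1804
final state: V = 73.18 m/s, rpm = 1804 → n = rpm/60 = 30.066667 rev/s
J = V / (n·D) = 73.18 / (30.066667 × 1.653) = 1.472429
regime bands: climb J<0.3297 | cruise [0.3297, 0.6594) | windmill J≥0.6594
J = 1.4724 → windmill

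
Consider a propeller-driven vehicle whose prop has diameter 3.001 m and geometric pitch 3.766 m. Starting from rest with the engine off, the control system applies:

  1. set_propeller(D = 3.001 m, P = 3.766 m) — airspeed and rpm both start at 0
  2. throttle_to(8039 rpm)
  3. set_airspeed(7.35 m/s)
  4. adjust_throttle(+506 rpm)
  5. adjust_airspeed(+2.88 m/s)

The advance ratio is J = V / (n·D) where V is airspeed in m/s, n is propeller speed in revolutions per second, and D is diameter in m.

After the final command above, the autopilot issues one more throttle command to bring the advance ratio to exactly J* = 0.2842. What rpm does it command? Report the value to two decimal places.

rpm = 719.68

set_propeller: D = 3.001 m, P = 3.766 m (p = P/D = 1.254915); state ← (V=0, rpm=0)
throttle_to(8039): rpm ← 8039
set_airspeed(7.35): V ← 7.35 m/s
adjust_throttle(+506): rpm ← 8039 +506 = 8545
adjust_airspeed(+2.88): V ← 7.35 +2.88 = 10.23 m/s
final state: V = 10.23 m/s, rpm = 8545 → n = rpm/60 = 142.416667 rev/s
target J* = 0.2842; solve J* = V/(n·D) for n: n = V/(J*·D) = 10.23/(0.2842 × 3.001) = 11.994594 rev/s
rpm = 60·n = 719.675661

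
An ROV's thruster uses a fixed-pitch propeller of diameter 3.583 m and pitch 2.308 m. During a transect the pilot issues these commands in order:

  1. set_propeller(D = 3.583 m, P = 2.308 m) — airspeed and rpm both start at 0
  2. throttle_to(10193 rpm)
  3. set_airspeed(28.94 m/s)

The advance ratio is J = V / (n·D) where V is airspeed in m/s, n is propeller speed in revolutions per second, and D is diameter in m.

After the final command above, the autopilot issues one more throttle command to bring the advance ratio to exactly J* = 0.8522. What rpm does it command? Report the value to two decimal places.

set_propeller: D = 3.583 m, P = 2.308 m (p = P/D = 0.644153); state ← (V=0, rpm=0)
throttle_to(10193): rpm ← 10193
set_airspeed(28.94): V ← 28.94 m/s
final state: V = 28.94 m/s, rpm = 10193 → n = rpm/60 = 169.883333 rev/s
target J* = 0.8522; solve J* = V/(n·D) for n: n = V/(J*·D) = 28.94/(0.8522 × 3.583) = 9.477858 rev/s
rpm = 60·n = 568.671468

rpm = 568.67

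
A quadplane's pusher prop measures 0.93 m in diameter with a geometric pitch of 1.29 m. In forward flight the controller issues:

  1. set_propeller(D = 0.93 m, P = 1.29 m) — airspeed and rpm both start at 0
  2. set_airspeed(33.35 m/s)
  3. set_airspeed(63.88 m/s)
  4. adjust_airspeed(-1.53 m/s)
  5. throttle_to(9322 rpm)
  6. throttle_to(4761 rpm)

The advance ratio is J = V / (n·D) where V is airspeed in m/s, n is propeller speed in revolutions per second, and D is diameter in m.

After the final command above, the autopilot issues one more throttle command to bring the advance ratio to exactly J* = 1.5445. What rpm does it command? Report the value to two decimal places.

rpm = 2604.45

set_propeller: D = 0.93 m, P = 1.29 m (p = P/D = 1.387097); state ← (V=0, rpm=0)
set_airspeed(33.35): V ← 33.35 m/s
set_airspeed(63.88): V ← 63.88 m/s
adjust_airspeed(-1.53): V ← 63.88 -1.53 = 62.35 m/s
throttle_to(9322): rpm ← 9322
throttle_to(4761): rpm ← 4761
final state: V = 62.35 m/s, rpm = 4761 → n = rpm/60 = 79.350000 rev/s
target J* = 1.5445; solve J* = V/(n·D) for n: n = V/(J*·D) = 62.35/(1.5445 × 0.93) = 43.407582 rev/s
rpm = 60·n = 2604.454934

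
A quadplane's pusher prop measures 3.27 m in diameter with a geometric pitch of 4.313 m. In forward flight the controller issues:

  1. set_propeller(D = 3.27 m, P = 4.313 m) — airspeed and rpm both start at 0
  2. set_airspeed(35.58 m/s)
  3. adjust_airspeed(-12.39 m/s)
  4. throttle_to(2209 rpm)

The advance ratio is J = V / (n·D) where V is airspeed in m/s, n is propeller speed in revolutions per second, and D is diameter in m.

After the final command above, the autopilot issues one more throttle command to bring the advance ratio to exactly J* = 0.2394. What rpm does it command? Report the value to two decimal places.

set_propeller: D = 3.27 m, P = 4.313 m (p = P/D = 1.318960); state ← (V=0, rpm=0)
set_airspeed(35.58): V ← 35.58 m/s
adjust_airspeed(-12.39): V ← 35.58 -12.39 = 23.19 m/s
throttle_to(2209): rpm ← 2209
final state: V = 23.19 m/s, rpm = 2209 → n = rpm/60 = 36.816667 rev/s
target J* = 0.2394; solve J* = V/(n·D) for n: n = V/(J*·D) = 23.19/(0.2394 × 3.27) = 29.622987 rev/s
rpm = 60·n = 1777.379228

rpm = 1777.38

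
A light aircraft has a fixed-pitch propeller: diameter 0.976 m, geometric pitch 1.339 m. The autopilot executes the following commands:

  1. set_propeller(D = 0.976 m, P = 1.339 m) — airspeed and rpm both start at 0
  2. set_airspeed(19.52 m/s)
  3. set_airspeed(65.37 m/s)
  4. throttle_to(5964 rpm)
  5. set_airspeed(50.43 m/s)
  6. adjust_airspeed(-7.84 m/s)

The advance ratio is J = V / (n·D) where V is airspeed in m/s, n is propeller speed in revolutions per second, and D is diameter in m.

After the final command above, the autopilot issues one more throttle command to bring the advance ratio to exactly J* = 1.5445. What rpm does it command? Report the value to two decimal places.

set_propeller: D = 0.976 m, P = 1.339 m (p = P/D = 1.371926); state ← (V=0, rpm=0)
set_airspeed(19.52): V ← 19.52 m/s
set_airspeed(65.37): V ← 65.37 m/s
throttle_to(5964): rpm ← 5964
set_airspeed(50.43): V ← 50.43 m/s
adjust_airspeed(-7.84): V ← 50.43 -7.84 = 42.59 m/s
final state: V = 42.59 m/s, rpm = 5964 → n = rpm/60 = 99.400000 rev/s
target J* = 1.5445; solve J* = V/(n·D) for n: n = V/(J*·D) = 42.59/(1.5445 × 0.976) = 28.253347 rev/s
rpm = 60·n = 1695.200845

rpm = 1695.20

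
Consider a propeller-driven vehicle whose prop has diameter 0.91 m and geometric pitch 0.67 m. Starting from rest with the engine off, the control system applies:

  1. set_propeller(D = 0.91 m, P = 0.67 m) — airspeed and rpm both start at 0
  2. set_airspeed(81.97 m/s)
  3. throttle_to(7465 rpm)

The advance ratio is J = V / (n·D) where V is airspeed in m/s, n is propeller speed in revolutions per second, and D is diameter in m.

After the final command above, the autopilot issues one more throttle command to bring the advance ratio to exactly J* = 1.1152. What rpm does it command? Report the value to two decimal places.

rpm = 4846.32

set_propeller: D = 0.91 m, P = 0.67 m (p = P/D = 0.736264); state ← (V=0, rpm=0)
set_airspeed(81.97): V ← 81.97 m/s
throttle_to(7465): rpm ← 7465
final state: V = 81.97 m/s, rpm = 7465 → n = rpm/60 = 124.416667 rev/s
target J* = 1.1152; solve J* = V/(n·D) for n: n = V/(J*·D) = 81.97/(1.1152 × 0.91) = 80.771990 rev/s
rpm = 60·n = 4846.319391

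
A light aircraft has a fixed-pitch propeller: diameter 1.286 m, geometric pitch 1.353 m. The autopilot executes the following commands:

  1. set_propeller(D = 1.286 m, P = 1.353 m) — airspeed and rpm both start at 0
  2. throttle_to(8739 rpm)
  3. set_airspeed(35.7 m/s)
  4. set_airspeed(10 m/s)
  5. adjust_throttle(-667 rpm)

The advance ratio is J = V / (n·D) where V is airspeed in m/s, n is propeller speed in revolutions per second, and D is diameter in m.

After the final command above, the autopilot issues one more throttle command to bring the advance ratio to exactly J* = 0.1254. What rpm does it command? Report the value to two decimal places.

rpm = 3720.60

set_propeller: D = 1.286 m, P = 1.353 m (p = P/D = 1.052100); state ← (V=0, rpm=0)
throttle_to(8739): rpm ← 8739
set_airspeed(35.7): V ← 35.7 m/s
set_airspeed(10): V ← 10 m/s
adjust_throttle(-667): rpm ← 8739 -667 = 8072
final state: V = 10 m/s, rpm = 8072 → n = rpm/60 = 134.533333 rev/s
target J* = 0.1254; solve J* = V/(n·D) for n: n = V/(J*·D) = 10/(0.1254 × 1.286) = 62.009966 rev/s
rpm = 60·n = 3720.597975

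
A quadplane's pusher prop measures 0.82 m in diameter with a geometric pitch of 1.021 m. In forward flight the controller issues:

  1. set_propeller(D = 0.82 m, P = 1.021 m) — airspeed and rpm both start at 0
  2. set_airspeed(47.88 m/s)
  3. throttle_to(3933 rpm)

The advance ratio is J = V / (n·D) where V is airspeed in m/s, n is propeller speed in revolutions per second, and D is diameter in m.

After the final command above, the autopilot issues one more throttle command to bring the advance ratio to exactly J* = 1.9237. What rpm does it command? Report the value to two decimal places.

set_propeller: D = 0.82 m, P = 1.021 m (p = P/D = 1.245122); state ← (V=0, rpm=0)
set_airspeed(47.88): V ← 47.88 m/s
throttle_to(3933): rpm ← 3933
final state: V = 47.88 m/s, rpm = 3933 → n = rpm/60 = 65.550000 rev/s
target J* = 1.9237; solve J* = V/(n·D) for n: n = V/(J*·D) = 47.88/(1.9237 × 0.82) = 30.353092 rev/s
rpm = 60·n = 1821.185546

rpm = 1821.19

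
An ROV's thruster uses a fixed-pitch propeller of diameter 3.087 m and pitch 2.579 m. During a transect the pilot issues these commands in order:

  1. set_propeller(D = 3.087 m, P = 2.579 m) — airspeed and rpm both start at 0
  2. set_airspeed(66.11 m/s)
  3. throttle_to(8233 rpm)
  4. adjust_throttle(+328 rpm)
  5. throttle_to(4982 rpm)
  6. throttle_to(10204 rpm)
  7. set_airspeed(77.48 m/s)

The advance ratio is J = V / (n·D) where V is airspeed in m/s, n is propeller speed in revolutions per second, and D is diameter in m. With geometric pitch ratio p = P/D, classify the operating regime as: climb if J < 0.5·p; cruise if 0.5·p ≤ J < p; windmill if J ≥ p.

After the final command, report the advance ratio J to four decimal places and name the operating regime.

set_propeller: D = 3.087 m, P = 2.579 m (p = P/D = 0.835439); state ← (V=0, rpm=0)
set_airspeed(66.11): V ← 66.11 m/s
throttle_to(8233): rpm ← 8233
adjust_throttle(+328): rpm ← 8233 +328 = 8561
throttle_to(4982): rpm ← 4982
throttle_to(10204): rpm ← 10204
set_airspeed(77.48): V ← 77.48 m/s
final state: V = 77.48 m/s, rpm = 10204 → n = rpm/60 = 170.066667 rev/s
J = V / (n·D) = 77.48 / (170.066667 × 3.087) = 0.147582
regime bands: climb J<0.4177 | cruise [0.4177, 0.8354) | windmill J≥0.8354
J = 0.1476 → climb

J = 0.1476, regime = climb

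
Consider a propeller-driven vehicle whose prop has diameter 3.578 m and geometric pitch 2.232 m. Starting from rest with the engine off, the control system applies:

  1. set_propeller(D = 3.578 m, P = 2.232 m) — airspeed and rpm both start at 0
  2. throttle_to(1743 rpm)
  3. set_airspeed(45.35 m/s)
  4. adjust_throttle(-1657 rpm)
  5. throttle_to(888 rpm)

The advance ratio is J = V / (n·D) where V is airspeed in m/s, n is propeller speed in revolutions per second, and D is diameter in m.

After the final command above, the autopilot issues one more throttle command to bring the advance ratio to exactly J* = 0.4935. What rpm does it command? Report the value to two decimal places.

rpm = 1540.99

set_propeller: D = 3.578 m, P = 2.232 m (p = P/D = 0.623812); state ← (V=0, rpm=0)
throttle_to(1743): rpm ← 1743
set_airspeed(45.35): V ← 45.35 m/s
adjust_throttle(-1657): rpm ← 1743 -1657 = 86
throttle_to(888): rpm ← 888
final state: V = 45.35 m/s, rpm = 888 → n = rpm/60 = 14.800000 rev/s
target J* = 0.4935; solve J* = V/(n·D) for n: n = V/(J*·D) = 45.35/(0.4935 × 3.578) = 25.683239 rev/s
rpm = 60·n = 1540.994358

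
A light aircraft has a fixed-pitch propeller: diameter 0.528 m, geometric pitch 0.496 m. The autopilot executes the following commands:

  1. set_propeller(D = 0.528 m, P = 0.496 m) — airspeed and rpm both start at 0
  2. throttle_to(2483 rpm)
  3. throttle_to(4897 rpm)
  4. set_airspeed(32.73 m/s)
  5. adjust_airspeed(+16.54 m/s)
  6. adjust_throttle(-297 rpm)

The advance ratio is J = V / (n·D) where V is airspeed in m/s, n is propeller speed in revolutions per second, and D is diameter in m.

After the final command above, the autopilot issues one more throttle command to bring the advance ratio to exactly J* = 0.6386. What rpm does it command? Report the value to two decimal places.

set_propeller: D = 0.528 m, P = 0.496 m (p = P/D = 0.939394); state ← (V=0, rpm=0)
throttle_to(2483): rpm ← 2483
throttle_to(4897): rpm ← 4897
set_airspeed(32.73): V ← 32.73 m/s
adjust_airspeed(+16.54): V ← 32.73 +16.54 = 49.27 m/s
adjust_throttle(-297): rpm ← 4897 -297 = 4600
final state: V = 49.27 m/s, rpm = 4600 → n = rpm/60 = 76.666667 rev/s
target J* = 0.6386; solve J* = V/(n·D) for n: n = V/(J*·D) = 49.27/(0.6386 × 0.528) = 146.123385 rev/s
rpm = 60·n = 8767.403126

rpm = 8767.40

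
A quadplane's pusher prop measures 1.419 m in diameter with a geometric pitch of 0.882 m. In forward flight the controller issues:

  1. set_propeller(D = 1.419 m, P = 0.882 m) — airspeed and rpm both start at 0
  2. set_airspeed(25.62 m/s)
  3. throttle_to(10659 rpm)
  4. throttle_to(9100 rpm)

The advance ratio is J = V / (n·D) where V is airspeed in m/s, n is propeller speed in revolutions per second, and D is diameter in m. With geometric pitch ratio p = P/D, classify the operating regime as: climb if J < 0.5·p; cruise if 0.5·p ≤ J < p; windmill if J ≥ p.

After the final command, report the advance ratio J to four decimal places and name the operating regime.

J = 0.1190, regime = climb

set_propeller: D = 1.419 m, P = 0.882 m (p = P/D = 0.621564); state ← (V=0, rpm=0)
set_airspeed(25.62): V ← 25.62 m/s
throttle_to(10659): rpm ← 10659
throttle_to(9100): rpm ← 9100
final state: V = 25.62 m/s, rpm = 9100 → n = rpm/60 = 151.666667 rev/s
J = V / (n·D) = 25.62 / (151.666667 × 1.419) = 0.119044
regime bands: climb J<0.3108 | cruise [0.3108, 0.6216) | windmill J≥0.6216
J = 0.1190 → climb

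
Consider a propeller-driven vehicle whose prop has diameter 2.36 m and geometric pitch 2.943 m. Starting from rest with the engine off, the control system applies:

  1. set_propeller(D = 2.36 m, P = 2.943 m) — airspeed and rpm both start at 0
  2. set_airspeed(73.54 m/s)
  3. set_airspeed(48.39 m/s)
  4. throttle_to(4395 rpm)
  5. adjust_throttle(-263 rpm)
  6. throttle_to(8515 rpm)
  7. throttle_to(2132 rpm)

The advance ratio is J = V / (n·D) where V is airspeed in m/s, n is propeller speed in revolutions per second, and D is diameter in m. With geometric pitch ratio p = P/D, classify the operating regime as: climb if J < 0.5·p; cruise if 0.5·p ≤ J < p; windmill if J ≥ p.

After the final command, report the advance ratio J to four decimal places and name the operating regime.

set_propeller: D = 2.36 m, P = 2.943 m (p = P/D = 1.247034); state ← (V=0, rpm=0)
set_airspeed(73.54): V ← 73.54 m/s
set_airspeed(48.39): V ← 48.39 m/s
throttle_to(4395): rpm ← 4395
adjust_throttle(-263): rpm ← 4395 -263 = 4132
throttle_to(8515): rpm ← 8515
throttle_to(2132): rpm ← 2132
final state: V = 48.39 m/s, rpm = 2132 → n = rpm/60 = 35.533333 rev/s
J = V / (n·D) = 48.39 / (35.533333 × 2.36) = 0.577042
regime bands: climb J<0.6235 | cruise [0.6235, 1.2470) | windmill J≥1.2470
J = 0.5770 → climb

J = 0.5770, regime = climb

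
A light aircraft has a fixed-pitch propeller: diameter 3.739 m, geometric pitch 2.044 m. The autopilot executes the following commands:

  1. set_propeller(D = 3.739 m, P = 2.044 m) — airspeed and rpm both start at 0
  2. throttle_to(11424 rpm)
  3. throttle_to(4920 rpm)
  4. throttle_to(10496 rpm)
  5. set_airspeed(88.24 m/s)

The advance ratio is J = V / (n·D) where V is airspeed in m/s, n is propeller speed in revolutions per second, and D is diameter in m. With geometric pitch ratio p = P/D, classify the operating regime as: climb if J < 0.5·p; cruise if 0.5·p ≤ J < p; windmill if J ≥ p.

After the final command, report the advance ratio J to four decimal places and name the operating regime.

set_propeller: D = 3.739 m, P = 2.044 m (p = P/D = 0.546670); state ← (V=0, rpm=0)
throttle_to(11424): rpm ← 11424
throttle_to(4920): rpm ← 4920
throttle_to(10496): rpm ← 10496
set_airspeed(88.24): V ← 88.24 m/s
final state: V = 88.24 m/s, rpm = 10496 → n = rpm/60 = 174.933333 rev/s
J = V / (n·D) = 88.24 / (174.933333 × 3.739) = 0.134908
regime bands: climb J<0.2733 | cruise [0.2733, 0.5467) | windmill J≥0.5467
J = 0.1349 → climb

J = 0.1349, regime = climb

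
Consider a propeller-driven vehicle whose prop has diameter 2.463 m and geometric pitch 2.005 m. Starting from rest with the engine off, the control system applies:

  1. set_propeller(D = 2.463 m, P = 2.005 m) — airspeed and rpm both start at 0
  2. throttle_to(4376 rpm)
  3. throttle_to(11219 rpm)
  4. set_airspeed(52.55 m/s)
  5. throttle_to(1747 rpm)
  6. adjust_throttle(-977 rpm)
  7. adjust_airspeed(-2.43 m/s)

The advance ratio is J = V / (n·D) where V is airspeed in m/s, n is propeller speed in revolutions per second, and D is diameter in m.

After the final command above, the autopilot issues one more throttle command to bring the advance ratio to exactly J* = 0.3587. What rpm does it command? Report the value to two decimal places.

set_propeller: D = 2.463 m, P = 2.005 m (p = P/D = 0.814048); state ← (V=0, rpm=0)
throttle_to(4376): rpm ← 4376
throttle_to(11219): rpm ← 11219
set_airspeed(52.55): V ← 52.55 m/s
throttle_to(1747): rpm ← 1747
adjust_throttle(-977): rpm ← 1747 -977 = 770
adjust_airspeed(-2.43): V ← 52.55 -2.43 = 50.12 m/s
final state: V = 50.12 m/s, rpm = 770 → n = rpm/60 = 12.833333 rev/s
target J* = 0.3587; solve J* = V/(n·D) for n: n = V/(J*·D) = 50.12/(0.3587 × 2.463) = 56.730325 rev/s
rpm = 60·n = 3403.819517

rpm = 3403.82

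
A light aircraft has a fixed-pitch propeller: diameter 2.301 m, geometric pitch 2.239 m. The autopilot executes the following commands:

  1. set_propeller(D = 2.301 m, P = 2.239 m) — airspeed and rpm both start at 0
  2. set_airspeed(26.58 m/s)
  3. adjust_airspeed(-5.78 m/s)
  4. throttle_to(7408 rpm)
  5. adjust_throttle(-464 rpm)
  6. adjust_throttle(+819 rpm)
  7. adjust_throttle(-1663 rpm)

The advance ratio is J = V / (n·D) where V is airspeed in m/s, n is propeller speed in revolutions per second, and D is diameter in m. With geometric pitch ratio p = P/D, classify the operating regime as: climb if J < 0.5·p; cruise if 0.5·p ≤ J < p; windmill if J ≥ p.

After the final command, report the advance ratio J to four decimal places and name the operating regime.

set_propeller: D = 2.301 m, P = 2.239 m (p = P/D = 0.973055); state ← (V=0, rpm=0)
set_airspeed(26.58): V ← 26.58 m/s
adjust_airspeed(-5.78): V ← 26.58 -5.78 = 20.8 m/s
throttle_to(7408): rpm ← 7408
adjust_throttle(-464): rpm ← 7408 -464 = 6944
adjust_throttle(+819): rpm ← 6944 +819 = 7763
adjust_throttle(-1663): rpm ← 7763 -1663 = 6100
final state: V = 20.8 m/s, rpm = 6100 → n = rpm/60 = 101.666667 rev/s
J = V / (n·D) = 20.8 / (101.666667 × 2.301) = 0.088914
regime bands: climb J<0.4865 | cruise [0.4865, 0.9731) | windmill J≥0.9731
J = 0.0889 → climb

J = 0.0889, regime = climb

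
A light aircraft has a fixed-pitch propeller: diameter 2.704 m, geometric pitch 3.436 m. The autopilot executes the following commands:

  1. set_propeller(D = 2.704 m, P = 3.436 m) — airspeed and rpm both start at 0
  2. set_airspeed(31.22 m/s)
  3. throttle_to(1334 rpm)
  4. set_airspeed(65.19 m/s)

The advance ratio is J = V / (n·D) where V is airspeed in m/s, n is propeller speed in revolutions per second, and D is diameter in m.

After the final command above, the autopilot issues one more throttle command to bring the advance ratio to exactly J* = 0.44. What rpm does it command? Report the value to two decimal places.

set_propeller: D = 2.704 m, P = 3.436 m (p = P/D = 1.270710); state ← (V=0, rpm=0)
set_airspeed(31.22): V ← 31.22 m/s
throttle_to(1334): rpm ← 1334
set_airspeed(65.19): V ← 65.19 m/s
final state: V = 65.19 m/s, rpm = 1334 → n = rpm/60 = 22.233333 rev/s
target J* = 0.44; solve J* = V/(n·D) for n: n = V/(J*·D) = 65.19/(0.44 × 2.704) = 54.792563 rev/s
rpm = 60·n = 3287.553792

rpm = 3287.55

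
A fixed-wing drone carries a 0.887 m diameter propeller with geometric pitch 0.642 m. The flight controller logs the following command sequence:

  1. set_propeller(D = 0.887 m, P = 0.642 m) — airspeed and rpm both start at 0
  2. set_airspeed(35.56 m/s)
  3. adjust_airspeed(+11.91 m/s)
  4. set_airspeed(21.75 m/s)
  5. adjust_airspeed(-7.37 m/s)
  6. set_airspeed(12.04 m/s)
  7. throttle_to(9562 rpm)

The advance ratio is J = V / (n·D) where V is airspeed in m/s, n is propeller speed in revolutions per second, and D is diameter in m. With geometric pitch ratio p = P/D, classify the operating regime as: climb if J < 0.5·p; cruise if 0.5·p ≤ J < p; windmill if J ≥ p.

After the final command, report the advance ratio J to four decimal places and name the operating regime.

set_propeller: D = 0.887 m, P = 0.642 m (p = P/D = 0.723788); state ← (V=0, rpm=0)
set_airspeed(35.56): V ← 35.56 m/s
adjust_airspeed(+11.91): V ← 35.56 +11.91 = 47.47 m/s
set_airspeed(21.75): V ← 21.75 m/s
adjust_airspeed(-7.37): V ← 21.75 -7.37 = 14.38 m/s
set_airspeed(12.04): V ← 12.04 m/s
throttle_to(9562): rpm ← 9562
final state: V = 12.04 m/s, rpm = 9562 → n = rpm/60 = 159.366667 rev/s
J = V / (n·D) = 12.04 / (159.366667 × 0.887) = 0.085174
regime bands: climb J<0.3619 | cruise [0.3619, 0.7238) | windmill J≥0.7238
J = 0.0852 → climb

J = 0.0852, regime = climb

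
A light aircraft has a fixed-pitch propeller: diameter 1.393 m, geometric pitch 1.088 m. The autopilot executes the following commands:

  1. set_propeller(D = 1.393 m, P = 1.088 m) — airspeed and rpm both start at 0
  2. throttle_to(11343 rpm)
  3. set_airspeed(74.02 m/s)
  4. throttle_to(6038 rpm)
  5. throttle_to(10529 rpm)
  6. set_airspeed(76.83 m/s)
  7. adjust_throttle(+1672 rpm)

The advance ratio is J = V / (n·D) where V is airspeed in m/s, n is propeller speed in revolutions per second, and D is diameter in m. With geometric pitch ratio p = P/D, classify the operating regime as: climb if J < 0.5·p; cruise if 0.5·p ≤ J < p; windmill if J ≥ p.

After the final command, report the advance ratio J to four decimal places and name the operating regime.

J = 0.2712, regime = climb

set_propeller: D = 1.393 m, P = 1.088 m (p = P/D = 0.781048); state ← (V=0, rpm=0)
throttle_to(11343): rpm ← 11343
set_airspeed(74.02): V ← 74.02 m/s
throttle_to(6038): rpm ← 6038
throttle_to(10529): rpm ← 10529
set_airspeed(76.83): V ← 76.83 m/s
adjust_throttle(+1672): rpm ← 10529 +1672 = 12201
final state: V = 76.83 m/s, rpm = 12201 → n = rpm/60 = 203.350000 rev/s
J = V / (n·D) = 76.83 / (203.350000 × 1.393) = 0.271229
regime bands: climb J<0.3905 | cruise [0.3905, 0.7810) | windmill J≥0.7810
J = 0.2712 → climb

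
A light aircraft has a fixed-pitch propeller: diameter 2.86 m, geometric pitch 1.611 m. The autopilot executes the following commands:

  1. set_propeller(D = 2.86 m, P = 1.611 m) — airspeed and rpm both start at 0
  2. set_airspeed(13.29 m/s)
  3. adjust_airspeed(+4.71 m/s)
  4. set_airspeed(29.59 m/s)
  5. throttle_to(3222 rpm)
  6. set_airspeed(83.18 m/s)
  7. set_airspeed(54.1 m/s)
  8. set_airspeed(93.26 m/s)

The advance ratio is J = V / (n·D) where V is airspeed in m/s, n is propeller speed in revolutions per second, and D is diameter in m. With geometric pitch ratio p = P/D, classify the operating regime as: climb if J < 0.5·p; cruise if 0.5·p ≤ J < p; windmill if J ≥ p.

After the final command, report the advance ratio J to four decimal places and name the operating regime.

set_propeller: D = 2.86 m, P = 1.611 m (p = P/D = 0.563287); state ← (V=0, rpm=0)
set_airspeed(13.29): V ← 13.29 m/s
adjust_airspeed(+4.71): V ← 13.29 +4.71 = 18 m/s
set_airspeed(29.59): V ← 29.59 m/s
throttle_to(3222): rpm ← 3222
set_airspeed(83.18): V ← 83.18 m/s
set_airspeed(54.1): V ← 54.1 m/s
set_airspeed(93.26): V ← 93.26 m/s
final state: V = 93.26 m/s, rpm = 3222 → n = rpm/60 = 53.700000 rev/s
J = V / (n·D) = 93.26 / (53.700000 × 2.86) = 0.607233
regime bands: climb J<0.2816 | cruise [0.2816, 0.5633) | windmill J≥0.5633
J = 0.6072 → windmill

J = 0.6072, regime = windmill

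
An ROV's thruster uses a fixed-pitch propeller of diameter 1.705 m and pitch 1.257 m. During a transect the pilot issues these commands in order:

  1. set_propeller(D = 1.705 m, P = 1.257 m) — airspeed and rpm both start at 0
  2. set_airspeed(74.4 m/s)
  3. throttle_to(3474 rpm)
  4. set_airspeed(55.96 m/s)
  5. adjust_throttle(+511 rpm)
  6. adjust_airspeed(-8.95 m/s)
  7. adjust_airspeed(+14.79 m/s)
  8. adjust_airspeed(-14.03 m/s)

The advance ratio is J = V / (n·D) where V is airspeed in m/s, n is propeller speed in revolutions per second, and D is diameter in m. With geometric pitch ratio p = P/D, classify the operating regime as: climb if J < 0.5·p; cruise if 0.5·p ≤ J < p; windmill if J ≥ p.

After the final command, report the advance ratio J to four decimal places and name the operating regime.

J = 0.4218, regime = cruise

set_propeller: D = 1.705 m, P = 1.257 m (p = P/D = 0.737243); state ← (V=0, rpm=0)
set_airspeed(74.4): V ← 74.4 m/s
throttle_to(3474): rpm ← 3474
set_airspeed(55.96): V ← 55.96 m/s
adjust_throttle(+511): rpm ← 3474 +511 = 3985
adjust_airspeed(-8.95): V ← 55.96 -8.95 = 47.01 m/s
adjust_airspeed(+14.79): V ← 47.01 +14.79 = 61.8 m/s
adjust_airspeed(-14.03): V ← 61.8 -14.03 = 47.77 m/s
final state: V = 47.77 m/s, rpm = 3985 → n = rpm/60 = 66.416667 rev/s
J = V / (n·D) = 47.77 / (66.416667 × 1.705) = 0.421846
regime bands: climb J<0.3686 | cruise [0.3686, 0.7372) | windmill J≥0.7372
J = 0.4218 → cruise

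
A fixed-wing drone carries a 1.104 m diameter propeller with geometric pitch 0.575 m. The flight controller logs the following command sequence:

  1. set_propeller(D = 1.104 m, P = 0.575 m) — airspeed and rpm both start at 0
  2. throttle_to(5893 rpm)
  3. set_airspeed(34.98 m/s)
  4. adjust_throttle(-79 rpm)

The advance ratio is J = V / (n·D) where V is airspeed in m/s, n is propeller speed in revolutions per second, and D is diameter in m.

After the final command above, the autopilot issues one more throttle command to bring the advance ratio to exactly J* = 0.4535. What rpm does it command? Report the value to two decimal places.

rpm = 4192.03

set_propeller: D = 1.104 m, P = 0.575 m (p = P/D = 0.520833); state ← (V=0, rpm=0)
throttle_to(5893): rpm ← 5893
set_airspeed(34.98): V ← 34.98 m/s
adjust_throttle(-79): rpm ← 5893 -79 = 5814
final state: V = 34.98 m/s, rpm = 5814 → n = rpm/60 = 96.900000 rev/s
target J* = 0.4535; solve J* = V/(n·D) for n: n = V/(J*·D) = 34.98/(0.4535 × 1.104) = 69.867216 rev/s
rpm = 60·n = 4192.032980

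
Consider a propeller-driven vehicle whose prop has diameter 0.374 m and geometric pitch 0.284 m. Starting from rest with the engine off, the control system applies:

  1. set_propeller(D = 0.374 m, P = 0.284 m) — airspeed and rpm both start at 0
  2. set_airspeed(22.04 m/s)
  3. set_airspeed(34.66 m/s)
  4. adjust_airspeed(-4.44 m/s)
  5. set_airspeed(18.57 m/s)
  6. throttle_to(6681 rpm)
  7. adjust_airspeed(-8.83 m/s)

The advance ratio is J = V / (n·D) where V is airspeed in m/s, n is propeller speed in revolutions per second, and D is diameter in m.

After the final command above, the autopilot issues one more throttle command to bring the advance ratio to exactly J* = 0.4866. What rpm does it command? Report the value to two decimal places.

set_propeller: D = 0.374 m, P = 0.284 m (p = P/D = 0.759358); state ← (V=0, rpm=0)
set_airspeed(22.04): V ← 22.04 m/s
set_airspeed(34.66): V ← 34.66 m/s
adjust_airspeed(-4.44): V ← 34.66 -4.44 = 30.22 m/s
set_airspeed(18.57): V ← 18.57 m/s
throttle_to(6681): rpm ← 6681
adjust_airspeed(-8.83): V ← 18.57 -8.83 = 9.74 m/s
final state: V = 9.74 m/s, rpm = 6681 → n = rpm/60 = 111.350000 rev/s
target J* = 0.4866; solve J* = V/(n·D) for n: n = V/(J*·D) = 9.74/(0.4866 × 0.374) = 53.519895 rev/s
rpm = 60·n = 3211.193680

rpm = 3211.19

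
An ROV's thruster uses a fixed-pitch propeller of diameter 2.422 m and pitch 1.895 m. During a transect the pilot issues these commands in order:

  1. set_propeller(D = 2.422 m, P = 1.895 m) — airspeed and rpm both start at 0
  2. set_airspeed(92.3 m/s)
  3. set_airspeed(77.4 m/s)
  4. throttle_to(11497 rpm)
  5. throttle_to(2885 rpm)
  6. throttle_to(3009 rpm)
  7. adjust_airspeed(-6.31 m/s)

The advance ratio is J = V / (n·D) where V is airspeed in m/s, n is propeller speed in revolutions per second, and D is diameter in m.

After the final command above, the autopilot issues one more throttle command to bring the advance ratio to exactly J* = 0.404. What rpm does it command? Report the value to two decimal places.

set_propeller: D = 2.422 m, P = 1.895 m (p = P/D = 0.782411); state ← (V=0, rpm=0)
set_airspeed(92.3): V ← 92.3 m/s
set_airspeed(77.4): V ← 77.4 m/s
throttle_to(11497): rpm ← 11497
throttle_to(2885): rpm ← 2885
throttle_to(3009): rpm ← 3009
adjust_airspeed(-6.31): V ← 77.4 -6.31 = 71.09 m/s
final state: V = 71.09 m/s, rpm = 3009 → n = rpm/60 = 50.150000 rev/s
target J* = 0.404; solve J* = V/(n·D) for n: n = V/(J*·D) = 71.09/(0.404 × 2.422) = 72.652909 rev/s
rpm = 60·n = 4359.174563

rpm = 4359.17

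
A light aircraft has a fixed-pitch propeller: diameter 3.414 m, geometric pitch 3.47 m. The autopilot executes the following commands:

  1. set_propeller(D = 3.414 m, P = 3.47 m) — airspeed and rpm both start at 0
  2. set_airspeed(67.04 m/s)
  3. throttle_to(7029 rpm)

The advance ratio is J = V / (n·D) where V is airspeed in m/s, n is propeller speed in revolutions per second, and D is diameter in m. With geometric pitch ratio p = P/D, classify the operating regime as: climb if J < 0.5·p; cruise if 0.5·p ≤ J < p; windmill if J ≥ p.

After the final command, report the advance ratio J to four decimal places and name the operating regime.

set_propeller: D = 3.414 m, P = 3.47 m (p = P/D = 1.016403); state ← (V=0, rpm=0)
set_airspeed(67.04): V ← 67.04 m/s
throttle_to(7029): rpm ← 7029
final state: V = 67.04 m/s, rpm = 7029 → n = rpm/60 = 117.150000 rev/s
J = V / (n·D) = 67.04 / (117.150000 × 3.414) = 0.167621
regime bands: climb J<0.5082 | cruise [0.5082, 1.0164) | windmill J≥1.0164
J = 0.1676 → climb

J = 0.1676, regime = climb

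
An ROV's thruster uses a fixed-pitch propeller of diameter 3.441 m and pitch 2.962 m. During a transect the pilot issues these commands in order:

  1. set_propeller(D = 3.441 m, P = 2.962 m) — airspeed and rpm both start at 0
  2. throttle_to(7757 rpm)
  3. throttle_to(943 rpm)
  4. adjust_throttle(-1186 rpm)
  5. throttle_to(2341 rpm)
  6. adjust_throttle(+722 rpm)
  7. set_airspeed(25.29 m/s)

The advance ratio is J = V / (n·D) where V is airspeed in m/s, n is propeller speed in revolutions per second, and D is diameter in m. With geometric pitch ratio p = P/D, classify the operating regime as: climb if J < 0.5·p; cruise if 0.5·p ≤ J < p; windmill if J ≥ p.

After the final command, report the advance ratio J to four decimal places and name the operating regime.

set_propeller: D = 3.441 m, P = 2.962 m (p = P/D = 0.860796); state ← (V=0, rpm=0)
throttle_to(7757): rpm ← 7757
throttle_to(943): rpm ← 943
adjust_throttle(-1186): rpm ← 943 -1186 = -243
throttle_to(2341): rpm ← 2341
adjust_throttle(+722): rpm ← 2341 +722 = 3063
set_airspeed(25.29): V ← 25.29 m/s
final state: V = 25.29 m/s, rpm = 3063 → n = rpm/60 = 51.050000 rev/s
J = V / (n·D) = 25.29 / (51.050000 × 3.441) = 0.143969
regime bands: climb J<0.4304 | cruise [0.4304, 0.8608) | windmill J≥0.8608
J = 0.1440 → climb

J = 0.1440, regime = climb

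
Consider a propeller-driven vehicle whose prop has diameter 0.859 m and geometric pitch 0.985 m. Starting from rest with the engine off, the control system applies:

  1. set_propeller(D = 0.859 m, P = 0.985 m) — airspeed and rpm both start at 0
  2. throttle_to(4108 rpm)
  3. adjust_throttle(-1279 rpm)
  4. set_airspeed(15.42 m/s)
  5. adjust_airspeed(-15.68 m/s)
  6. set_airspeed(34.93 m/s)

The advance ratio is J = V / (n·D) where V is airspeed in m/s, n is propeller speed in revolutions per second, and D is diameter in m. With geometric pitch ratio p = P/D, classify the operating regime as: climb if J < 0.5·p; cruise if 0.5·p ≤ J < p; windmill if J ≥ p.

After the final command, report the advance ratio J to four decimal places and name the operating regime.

set_propeller: D = 0.859 m, P = 0.985 m (p = P/D = 1.146682); state ← (V=0, rpm=0)
throttle_to(4108): rpm ← 4108
adjust_throttle(-1279): rpm ← 4108 -1279 = 2829
set_airspeed(15.42): V ← 15.42 m/s
adjust_airspeed(-15.68): V ← 15.42 -15.68 = -0.26 m/s
set_airspeed(34.93): V ← 34.93 m/s
final state: V = 34.93 m/s, rpm = 2829 → n = rpm/60 = 47.150000 rev/s
J = V / (n·D) = 34.93 / (47.150000 × 0.859) = 0.862430
regime bands: climb J<0.5733 | cruise [0.5733, 1.1467) | windmill J≥1.1467
J = 0.8624 → cruise

J = 0.8624, regime = cruise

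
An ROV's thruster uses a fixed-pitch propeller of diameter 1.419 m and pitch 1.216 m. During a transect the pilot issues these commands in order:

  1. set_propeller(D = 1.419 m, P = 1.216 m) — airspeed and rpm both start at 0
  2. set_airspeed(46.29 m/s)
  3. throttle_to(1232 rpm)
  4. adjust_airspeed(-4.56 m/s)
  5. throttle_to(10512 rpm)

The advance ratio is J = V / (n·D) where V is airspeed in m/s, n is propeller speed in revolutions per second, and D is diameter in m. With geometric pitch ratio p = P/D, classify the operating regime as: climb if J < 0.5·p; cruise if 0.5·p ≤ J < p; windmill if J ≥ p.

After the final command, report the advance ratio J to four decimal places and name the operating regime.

J = 0.1679, regime = climb

set_propeller: D = 1.419 m, P = 1.216 m (p = P/D = 0.856942); state ← (V=0, rpm=0)
set_airspeed(46.29): V ← 46.29 m/s
throttle_to(1232): rpm ← 1232
adjust_airspeed(-4.56): V ← 46.29 -4.56 = 41.73 m/s
throttle_to(10512): rpm ← 10512
final state: V = 41.73 m/s, rpm = 10512 → n = rpm/60 = 175.200000 rev/s
J = V / (n·D) = 41.73 / (175.200000 × 1.419) = 0.167854
regime bands: climb J<0.4285 | cruise [0.4285, 0.8569) | windmill J≥0.8569
J = 0.1679 → climb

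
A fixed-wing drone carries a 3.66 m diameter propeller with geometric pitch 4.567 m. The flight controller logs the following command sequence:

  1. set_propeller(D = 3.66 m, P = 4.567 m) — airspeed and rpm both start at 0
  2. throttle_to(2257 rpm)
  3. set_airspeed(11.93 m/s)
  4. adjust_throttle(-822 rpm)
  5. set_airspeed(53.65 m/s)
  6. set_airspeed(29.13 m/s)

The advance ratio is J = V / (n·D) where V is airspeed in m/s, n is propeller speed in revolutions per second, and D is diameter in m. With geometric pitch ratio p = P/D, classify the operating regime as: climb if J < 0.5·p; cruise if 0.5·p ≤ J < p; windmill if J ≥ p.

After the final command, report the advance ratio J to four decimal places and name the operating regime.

J = 0.3328, regime = climb

set_propeller: D = 3.66 m, P = 4.567 m (p = P/D = 1.247814); state ← (V=0, rpm=0)
throttle_to(2257): rpm ← 2257
set_airspeed(11.93): V ← 11.93 m/s
adjust_throttle(-822): rpm ← 2257 -822 = 1435
set_airspeed(53.65): V ← 53.65 m/s
set_airspeed(29.13): V ← 29.13 m/s
final state: V = 29.13 m/s, rpm = 1435 → n = rpm/60 = 23.916667 rev/s
J = V / (n·D) = 29.13 / (23.916667 × 3.66) = 0.332781
regime bands: climb J<0.6239 | cruise [0.6239, 1.2478) | windmill J≥1.2478
J = 0.3328 → climb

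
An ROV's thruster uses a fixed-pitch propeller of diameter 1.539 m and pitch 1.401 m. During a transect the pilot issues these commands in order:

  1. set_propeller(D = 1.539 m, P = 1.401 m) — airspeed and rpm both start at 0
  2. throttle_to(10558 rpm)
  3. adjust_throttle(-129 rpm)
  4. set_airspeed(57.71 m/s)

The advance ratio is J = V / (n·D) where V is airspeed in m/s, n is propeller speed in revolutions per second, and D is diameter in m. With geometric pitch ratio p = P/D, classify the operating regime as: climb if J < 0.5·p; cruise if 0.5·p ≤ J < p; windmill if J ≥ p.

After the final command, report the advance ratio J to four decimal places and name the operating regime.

set_propeller: D = 1.539 m, P = 1.401 m (p = P/D = 0.910331); state ← (V=0, rpm=0)
throttle_to(10558): rpm ← 10558
adjust_throttle(-129): rpm ← 10558 -129 = 10429
set_airspeed(57.71): V ← 57.71 m/s
final state: V = 57.71 m/s, rpm = 10429 → n = rpm/60 = 173.816667 rev/s
J = V / (n·D) = 57.71 / (173.816667 × 1.539) = 0.215735
regime bands: climb J<0.4552 | cruise [0.4552, 0.9103) | windmill J≥0.9103
J = 0.2157 → climb

J = 0.2157, regime = climb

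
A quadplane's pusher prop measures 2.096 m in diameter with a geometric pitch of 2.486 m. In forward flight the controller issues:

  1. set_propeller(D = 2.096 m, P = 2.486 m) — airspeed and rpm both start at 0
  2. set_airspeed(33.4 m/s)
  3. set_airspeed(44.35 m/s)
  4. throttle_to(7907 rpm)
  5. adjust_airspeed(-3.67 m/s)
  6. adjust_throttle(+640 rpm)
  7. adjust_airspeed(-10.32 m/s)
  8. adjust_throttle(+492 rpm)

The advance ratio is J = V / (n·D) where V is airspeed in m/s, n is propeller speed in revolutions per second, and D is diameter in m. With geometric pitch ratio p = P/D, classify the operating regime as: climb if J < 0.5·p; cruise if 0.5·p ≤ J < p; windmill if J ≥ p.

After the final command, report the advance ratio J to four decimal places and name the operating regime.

set_propeller: D = 2.096 m, P = 2.486 m (p = P/D = 1.186069); state ← (V=0, rpm=0)
set_airspeed(33.4): V ← 33.4 m/s
set_airspeed(44.35): V ← 44.35 m/s
throttle_to(7907): rpm ← 7907
adjust_airspeed(-3.67): V ← 44.35 -3.67 = 40.68 m/s
adjust_throttle(+640): rpm ← 7907 +640 = 8547
adjust_airspeed(-10.32): V ← 40.68 -10.32 = 30.36 m/s
adjust_throttle(+492): rpm ← 8547 +492 = 9039
final state: V = 30.36 m/s, rpm = 9039 → n = rpm/60 = 150.650000 rev/s
J = V / (n·D) = 30.36 / (150.650000 × 2.096) = 0.096148
regime bands: climb J<0.5930 | cruise [0.5930, 1.1861) | windmill J≥1.1861
J = 0.0961 → climb

J = 0.0961, regime = climb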